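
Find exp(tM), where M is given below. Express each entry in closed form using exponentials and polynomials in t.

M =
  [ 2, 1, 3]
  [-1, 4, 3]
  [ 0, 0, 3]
e^{tM} =
  [-t*exp(3*t) + exp(3*t), t*exp(3*t), 3*t*exp(3*t)]
  [-t*exp(3*t), t*exp(3*t) + exp(3*t), 3*t*exp(3*t)]
  [0, 0, exp(3*t)]

Strategy: write M = P · J · P⁻¹ where J is a Jordan canonical form, so e^{tM} = P · e^{tJ} · P⁻¹, and e^{tJ} can be computed block-by-block.

M has Jordan form
J =
  [3, 1, 0]
  [0, 3, 0]
  [0, 0, 3]
(up to reordering of blocks).

Per-block formulas:
  For a 1×1 block at λ = 3: exp(t · [3]) = [e^(3t)].
  For a 2×2 Jordan block J_2(3): exp(t · J_2(3)) = e^(3t)·(I + t·N), where N is the 2×2 nilpotent shift.

After assembling e^{tJ} and conjugating by P, we get:

e^{tM} =
  [-t*exp(3*t) + exp(3*t), t*exp(3*t), 3*t*exp(3*t)]
  [-t*exp(3*t), t*exp(3*t) + exp(3*t), 3*t*exp(3*t)]
  [0, 0, exp(3*t)]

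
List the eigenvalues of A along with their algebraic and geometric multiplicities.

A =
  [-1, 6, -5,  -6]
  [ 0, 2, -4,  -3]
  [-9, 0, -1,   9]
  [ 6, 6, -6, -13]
λ = -4: alg = 3, geom = 2; λ = -1: alg = 1, geom = 1

Step 1 — factor the characteristic polynomial to read off the algebraic multiplicities:
  χ_A(x) = (x + 1)*(x + 4)^3

Step 2 — compute geometric multiplicities via the rank-nullity identity g(λ) = n − rank(A − λI):
  rank(A − (-4)·I) = 2, so dim ker(A − (-4)·I) = n − 2 = 2
  rank(A − (-1)·I) = 3, so dim ker(A − (-1)·I) = n − 3 = 1

Summary:
  λ = -4: algebraic multiplicity = 3, geometric multiplicity = 2
  λ = -1: algebraic multiplicity = 1, geometric multiplicity = 1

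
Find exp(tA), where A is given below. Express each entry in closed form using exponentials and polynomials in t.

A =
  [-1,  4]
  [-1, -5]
e^{tA} =
  [2*t*exp(-3*t) + exp(-3*t), 4*t*exp(-3*t)]
  [-t*exp(-3*t), -2*t*exp(-3*t) + exp(-3*t)]

Strategy: write A = P · J · P⁻¹ where J is a Jordan canonical form, so e^{tA} = P · e^{tJ} · P⁻¹, and e^{tJ} can be computed block-by-block.

A has Jordan form
J =
  [-3,  1]
  [ 0, -3]
(up to reordering of blocks).

Per-block formulas:
  For a 2×2 Jordan block J_2(-3): exp(t · J_2(-3)) = e^(-3t)·(I + t·N), where N is the 2×2 nilpotent shift.

After assembling e^{tJ} and conjugating by P, we get:

e^{tA} =
  [2*t*exp(-3*t) + exp(-3*t), 4*t*exp(-3*t)]
  [-t*exp(-3*t), -2*t*exp(-3*t) + exp(-3*t)]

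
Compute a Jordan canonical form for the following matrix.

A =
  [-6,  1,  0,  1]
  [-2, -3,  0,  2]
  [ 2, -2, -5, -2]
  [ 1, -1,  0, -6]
J_2(-5) ⊕ J_1(-5) ⊕ J_1(-5)

The characteristic polynomial is
  det(x·I − A) = x^4 + 20*x^3 + 150*x^2 + 500*x + 625 = (x + 5)^4

Eigenvalues and multiplicities (the geometric multiplicity of λ is n − rank(A − λI), which equals the number of Jordan blocks for λ):
  λ = -5: algebraic multiplicity = 4, geometric multiplicity = 3

Determining the block sizes for each eigenvalue:
  λ = -5: 3 blocks summing to 4 forces exactly one block of size 2 and the rest size 1 → block sizes [2, 1, 1]

Assembling the blocks gives a Jordan form
J =
  [-5,  1,  0,  0]
  [ 0, -5,  0,  0]
  [ 0,  0, -5,  0]
  [ 0,  0,  0, -5]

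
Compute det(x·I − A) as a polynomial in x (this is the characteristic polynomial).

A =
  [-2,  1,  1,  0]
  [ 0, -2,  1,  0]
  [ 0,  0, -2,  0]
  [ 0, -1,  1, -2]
x^4 + 8*x^3 + 24*x^2 + 32*x + 16

Expanding det(x·I − A) (e.g. by cofactor expansion or by noting that A is similar to its Jordan form J, which has the same characteristic polynomial as A) gives
  χ_A(x) = x^4 + 8*x^3 + 24*x^2 + 32*x + 16
which factors as (x + 2)^4. The eigenvalues (with algebraic multiplicities) are λ = -2 with multiplicity 4.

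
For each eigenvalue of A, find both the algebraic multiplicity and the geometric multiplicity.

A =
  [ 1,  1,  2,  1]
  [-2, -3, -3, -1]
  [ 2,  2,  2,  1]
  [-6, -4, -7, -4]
λ = -1: alg = 4, geom = 2

Step 1 — factor the characteristic polynomial to read off the algebraic multiplicities:
  χ_A(x) = (x + 1)^4

Step 2 — compute geometric multiplicities via the rank-nullity identity g(λ) = n − rank(A − λI):
  rank(A − (-1)·I) = 2, so dim ker(A − (-1)·I) = n − 2 = 2

Summary:
  λ = -1: algebraic multiplicity = 4, geometric multiplicity = 2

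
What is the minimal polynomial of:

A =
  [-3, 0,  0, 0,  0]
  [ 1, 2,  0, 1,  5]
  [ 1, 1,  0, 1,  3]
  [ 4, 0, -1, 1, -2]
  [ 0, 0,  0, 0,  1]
x^4 - 6*x^2 + 8*x - 3

The characteristic polynomial is χ_A(x) = (x - 1)^4*(x + 3), so the eigenvalues are known. The minimal polynomial is
  m_A(x) = Π_λ (x − λ)^{k_λ}
where k_λ is the size of the *largest* Jordan block for λ (equivalently, the smallest k with (A − λI)^k v = 0 for every generalised eigenvector v of λ).

  λ = -3: largest Jordan block has size 1, contributing (x + 3)
  λ = 1: largest Jordan block has size 3, contributing (x − 1)^3

So m_A(x) = (x - 1)^3*(x + 3) = x^4 - 6*x^2 + 8*x - 3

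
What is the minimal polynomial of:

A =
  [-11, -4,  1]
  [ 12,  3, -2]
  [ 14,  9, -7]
x^3 + 15*x^2 + 75*x + 125

The characteristic polynomial is χ_A(x) = (x + 5)^3, so the eigenvalues are known. The minimal polynomial is
  m_A(x) = Π_λ (x − λ)^{k_λ}
where k_λ is the size of the *largest* Jordan block for λ (equivalently, the smallest k with (A − λI)^k v = 0 for every generalised eigenvector v of λ).

  λ = -5: largest Jordan block has size 3, contributing (x + 5)^3

So m_A(x) = (x + 5)^3 = x^3 + 15*x^2 + 75*x + 125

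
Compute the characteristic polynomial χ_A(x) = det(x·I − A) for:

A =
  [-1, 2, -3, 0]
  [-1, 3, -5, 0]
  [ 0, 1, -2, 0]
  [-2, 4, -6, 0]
x^4

Expanding det(x·I − A) (e.g. by cofactor expansion or by noting that A is similar to its Jordan form J, which has the same characteristic polynomial as A) gives
  χ_A(x) = x^4
which factors as x^4. The eigenvalues (with algebraic multiplicities) are λ = 0 with multiplicity 4.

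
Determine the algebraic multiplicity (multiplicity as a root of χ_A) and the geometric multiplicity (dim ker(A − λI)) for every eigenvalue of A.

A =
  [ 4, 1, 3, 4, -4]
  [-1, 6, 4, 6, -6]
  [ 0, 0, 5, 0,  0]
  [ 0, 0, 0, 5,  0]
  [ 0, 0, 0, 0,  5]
λ = 5: alg = 5, geom = 3

Step 1 — factor the characteristic polynomial to read off the algebraic multiplicities:
  χ_A(x) = (x - 5)^5

Step 2 — compute geometric multiplicities via the rank-nullity identity g(λ) = n − rank(A − λI):
  rank(A − (5)·I) = 2, so dim ker(A − (5)·I) = n − 2 = 3

Summary:
  λ = 5: algebraic multiplicity = 5, geometric multiplicity = 3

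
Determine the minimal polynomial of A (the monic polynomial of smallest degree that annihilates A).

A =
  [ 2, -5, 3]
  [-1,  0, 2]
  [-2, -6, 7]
x^3 - 9*x^2 + 27*x - 27

The characteristic polynomial is χ_A(x) = (x - 3)^3, so the eigenvalues are known. The minimal polynomial is
  m_A(x) = Π_λ (x − λ)^{k_λ}
where k_λ is the size of the *largest* Jordan block for λ (equivalently, the smallest k with (A − λI)^k v = 0 for every generalised eigenvector v of λ).

  λ = 3: largest Jordan block has size 3, contributing (x − 3)^3

So m_A(x) = (x - 3)^3 = x^3 - 9*x^2 + 27*x - 27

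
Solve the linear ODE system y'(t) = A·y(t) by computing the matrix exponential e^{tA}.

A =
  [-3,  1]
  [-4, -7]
e^{tA} =
  [2*t*exp(-5*t) + exp(-5*t), t*exp(-5*t)]
  [-4*t*exp(-5*t), -2*t*exp(-5*t) + exp(-5*t)]

Strategy: write A = P · J · P⁻¹ where J is a Jordan canonical form, so e^{tA} = P · e^{tJ} · P⁻¹, and e^{tJ} can be computed block-by-block.

A has Jordan form
J =
  [-5,  1]
  [ 0, -5]
(up to reordering of blocks).

Per-block formulas:
  For a 2×2 Jordan block J_2(-5): exp(t · J_2(-5)) = e^(-5t)·(I + t·N), where N is the 2×2 nilpotent shift.

After assembling e^{tJ} and conjugating by P, we get:

e^{tA} =
  [2*t*exp(-5*t) + exp(-5*t), t*exp(-5*t)]
  [-4*t*exp(-5*t), -2*t*exp(-5*t) + exp(-5*t)]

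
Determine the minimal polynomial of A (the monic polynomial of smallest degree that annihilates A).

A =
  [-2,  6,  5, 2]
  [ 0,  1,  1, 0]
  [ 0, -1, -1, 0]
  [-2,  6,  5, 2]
x^3

The characteristic polynomial is χ_A(x) = x^4, so the eigenvalues are known. The minimal polynomial is
  m_A(x) = Π_λ (x − λ)^{k_λ}
where k_λ is the size of the *largest* Jordan block for λ (equivalently, the smallest k with (A − λI)^k v = 0 for every generalised eigenvector v of λ).

  λ = 0: largest Jordan block has size 3, contributing (x − 0)^3

So m_A(x) = x^3 = x^3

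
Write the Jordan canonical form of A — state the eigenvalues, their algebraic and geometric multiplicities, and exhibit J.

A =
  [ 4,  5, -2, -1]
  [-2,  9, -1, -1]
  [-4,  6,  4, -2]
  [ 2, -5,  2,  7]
J_3(6) ⊕ J_1(6)

The characteristic polynomial is
  det(x·I − A) = x^4 - 24*x^3 + 216*x^2 - 864*x + 1296 = (x - 6)^4

Eigenvalues and multiplicities (the geometric multiplicity of λ is n − rank(A − λI), which equals the number of Jordan blocks for λ):
  λ = 6: algebraic multiplicity = 4, geometric multiplicity = 2

Determining the block sizes for each eigenvalue:
  λ = 6: with am = 4 and gm = 2, the partition is not yet determined (e.g. several partitions of 4 into 2 parts exist). Let N = A − (6)·I. Computing rank(N^1) = 2, rank(N^2) = 1, rank(N^3) = 0; the number of blocks of size ≥ j is rank(N^{j−1}) − rank(N^j), giving [2, 1, 1]. So we have 1 block(s) of size 3, 1 block(s) of size 1 → block sizes [3, 1]

Assembling the blocks gives a Jordan form
J =
  [6, 1, 0, 0]
  [0, 6, 1, 0]
  [0, 0, 6, 0]
  [0, 0, 0, 6]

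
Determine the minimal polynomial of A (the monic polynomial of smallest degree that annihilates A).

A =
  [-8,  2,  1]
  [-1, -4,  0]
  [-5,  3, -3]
x^3 + 15*x^2 + 75*x + 125

The characteristic polynomial is χ_A(x) = (x + 5)^3, so the eigenvalues are known. The minimal polynomial is
  m_A(x) = Π_λ (x − λ)^{k_λ}
where k_λ is the size of the *largest* Jordan block for λ (equivalently, the smallest k with (A − λI)^k v = 0 for every generalised eigenvector v of λ).

  λ = -5: largest Jordan block has size 3, contributing (x + 5)^3

So m_A(x) = (x + 5)^3 = x^3 + 15*x^2 + 75*x + 125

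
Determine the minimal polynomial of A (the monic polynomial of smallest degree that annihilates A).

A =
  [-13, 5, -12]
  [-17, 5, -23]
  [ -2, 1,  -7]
x^3 + 15*x^2 + 75*x + 125

The characteristic polynomial is χ_A(x) = (x + 5)^3, so the eigenvalues are known. The minimal polynomial is
  m_A(x) = Π_λ (x − λ)^{k_λ}
where k_λ is the size of the *largest* Jordan block for λ (equivalently, the smallest k with (A − λI)^k v = 0 for every generalised eigenvector v of λ).

  λ = -5: largest Jordan block has size 3, contributing (x + 5)^3

So m_A(x) = (x + 5)^3 = x^3 + 15*x^2 + 75*x + 125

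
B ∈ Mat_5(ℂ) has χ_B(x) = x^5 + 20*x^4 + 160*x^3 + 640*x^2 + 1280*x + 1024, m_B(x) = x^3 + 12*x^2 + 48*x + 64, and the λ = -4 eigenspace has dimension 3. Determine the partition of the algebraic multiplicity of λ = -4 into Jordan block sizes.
Block sizes for λ = -4: [3, 1, 1]

Step 1 — from the characteristic polynomial, algebraic multiplicity of λ = -4 is 5. From dim ker(B − (-4)·I) = 3, there are exactly 3 Jordan blocks for λ = -4.
Step 2 — from the minimal polynomial, the factor (x + 4)^3 tells us the largest block for λ = -4 has size 3.
Step 3 — with total size 5, 3 blocks, and largest block 3, the block sizes (in nonincreasing order) are [3, 1, 1].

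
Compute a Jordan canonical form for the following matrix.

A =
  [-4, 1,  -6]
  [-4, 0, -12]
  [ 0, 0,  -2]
J_2(-2) ⊕ J_1(-2)

The characteristic polynomial is
  det(x·I − A) = x^3 + 6*x^2 + 12*x + 8 = (x + 2)^3

Eigenvalues and multiplicities (the geometric multiplicity of λ is n − rank(A − λI), which equals the number of Jordan blocks for λ):
  λ = -2: algebraic multiplicity = 3, geometric multiplicity = 2

Determining the block sizes for each eigenvalue:
  λ = -2: 2 blocks summing to 3 forces exactly one block of size 2 and the rest size 1 → block sizes [2, 1]

Assembling the blocks gives a Jordan form
J =
  [-2,  1,  0]
  [ 0, -2,  0]
  [ 0,  0, -2]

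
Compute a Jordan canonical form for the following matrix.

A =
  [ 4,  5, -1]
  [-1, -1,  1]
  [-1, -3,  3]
J_3(2)

The characteristic polynomial is
  det(x·I − A) = x^3 - 6*x^2 + 12*x - 8 = (x - 2)^3

Eigenvalues and multiplicities (the geometric multiplicity of λ is n − rank(A − λI), which equals the number of Jordan blocks for λ):
  λ = 2: algebraic multiplicity = 3, geometric multiplicity = 1

Determining the block sizes for each eigenvalue:
  λ = 2: one block (gm = 1), so the single block has size am = 3 → block sizes [3]

Assembling the blocks gives a Jordan form
J =
  [2, 1, 0]
  [0, 2, 1]
  [0, 0, 2]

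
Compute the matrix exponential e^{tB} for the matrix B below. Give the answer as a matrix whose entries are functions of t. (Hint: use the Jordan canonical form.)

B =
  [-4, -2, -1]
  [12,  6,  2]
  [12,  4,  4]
e^{tB} =
  [-6*t*exp(2*t) + exp(2*t), -2*t*exp(2*t), -t*exp(2*t)]
  [12*t*exp(2*t), 4*t*exp(2*t) + exp(2*t), 2*t*exp(2*t)]
  [12*t*exp(2*t), 4*t*exp(2*t), 2*t*exp(2*t) + exp(2*t)]

Strategy: write B = P · J · P⁻¹ where J is a Jordan canonical form, so e^{tB} = P · e^{tJ} · P⁻¹, and e^{tJ} can be computed block-by-block.

B has Jordan form
J =
  [2, 1, 0]
  [0, 2, 0]
  [0, 0, 2]
(up to reordering of blocks).

Per-block formulas:
  For a 2×2 Jordan block J_2(2): exp(t · J_2(2)) = e^(2t)·(I + t·N), where N is the 2×2 nilpotent shift.
  For a 1×1 block at λ = 2: exp(t · [2]) = [e^(2t)].

After assembling e^{tJ} and conjugating by P, we get:

e^{tB} =
  [-6*t*exp(2*t) + exp(2*t), -2*t*exp(2*t), -t*exp(2*t)]
  [12*t*exp(2*t), 4*t*exp(2*t) + exp(2*t), 2*t*exp(2*t)]
  [12*t*exp(2*t), 4*t*exp(2*t), 2*t*exp(2*t) + exp(2*t)]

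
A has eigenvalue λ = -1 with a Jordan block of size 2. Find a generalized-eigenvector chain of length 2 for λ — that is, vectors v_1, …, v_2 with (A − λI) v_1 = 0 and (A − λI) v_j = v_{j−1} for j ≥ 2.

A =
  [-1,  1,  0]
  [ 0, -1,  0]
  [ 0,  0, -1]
A Jordan chain for λ = -1 of length 2:
v_1 = (1, 0, 0)ᵀ
v_2 = (0, 1, 0)ᵀ

Let N = A − (-1)·I. We want v_2 with N^2 v_2 = 0 but N^1 v_2 ≠ 0; then v_{j-1} := N · v_j for j = 2, …, 2.

Pick v_2 = (0, 1, 0)ᵀ.
Then v_1 = N · v_2 = (1, 0, 0)ᵀ.

Sanity check: (A − (-1)·I) v_1 = (0, 0, 0)ᵀ = 0. ✓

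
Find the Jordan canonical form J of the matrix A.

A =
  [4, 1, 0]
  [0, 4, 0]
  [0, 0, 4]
J_2(4) ⊕ J_1(4)

The characteristic polynomial is
  det(x·I − A) = x^3 - 12*x^2 + 48*x - 64 = (x - 4)^3

Eigenvalues and multiplicities (the geometric multiplicity of λ is n − rank(A − λI), which equals the number of Jordan blocks for λ):
  λ = 4: algebraic multiplicity = 3, geometric multiplicity = 2

Determining the block sizes for each eigenvalue:
  λ = 4: 2 blocks summing to 3 forces exactly one block of size 2 and the rest size 1 → block sizes [2, 1]

Assembling the blocks gives a Jordan form
J =
  [4, 1, 0]
  [0, 4, 0]
  [0, 0, 4]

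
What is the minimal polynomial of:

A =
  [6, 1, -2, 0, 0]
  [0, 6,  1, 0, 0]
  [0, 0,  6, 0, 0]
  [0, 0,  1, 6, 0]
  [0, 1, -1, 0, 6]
x^3 - 18*x^2 + 108*x - 216

The characteristic polynomial is χ_A(x) = (x - 6)^5, so the eigenvalues are known. The minimal polynomial is
  m_A(x) = Π_λ (x − λ)^{k_λ}
where k_λ is the size of the *largest* Jordan block for λ (equivalently, the smallest k with (A − λI)^k v = 0 for every generalised eigenvector v of λ).

  λ = 6: largest Jordan block has size 3, contributing (x − 6)^3

So m_A(x) = (x - 6)^3 = x^3 - 18*x^2 + 108*x - 216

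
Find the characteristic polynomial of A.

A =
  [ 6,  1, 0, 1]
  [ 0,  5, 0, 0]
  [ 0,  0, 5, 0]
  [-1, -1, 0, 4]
x^4 - 20*x^3 + 150*x^2 - 500*x + 625

Expanding det(x·I − A) (e.g. by cofactor expansion or by noting that A is similar to its Jordan form J, which has the same characteristic polynomial as A) gives
  χ_A(x) = x^4 - 20*x^3 + 150*x^2 - 500*x + 625
which factors as (x - 5)^4. The eigenvalues (with algebraic multiplicities) are λ = 5 with multiplicity 4.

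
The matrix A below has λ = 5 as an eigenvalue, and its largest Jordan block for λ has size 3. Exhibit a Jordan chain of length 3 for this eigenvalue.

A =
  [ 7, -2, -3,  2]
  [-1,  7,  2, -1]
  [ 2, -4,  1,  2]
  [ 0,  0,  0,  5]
A Jordan chain for λ = 5 of length 3:
v_1 = (4, -2, 4, 0)ᵀ
v_2 = (-2, 2, -4, 0)ᵀ
v_3 = (0, 1, 0, 0)ᵀ

Let N = A − (5)·I. We want v_3 with N^3 v_3 = 0 but N^2 v_3 ≠ 0; then v_{j-1} := N · v_j for j = 3, …, 2.

Pick v_3 = (0, 1, 0, 0)ᵀ.
Then v_2 = N · v_3 = (-2, 2, -4, 0)ᵀ.
Then v_1 = N · v_2 = (4, -2, 4, 0)ᵀ.

Sanity check: (A − (5)·I) v_1 = (0, 0, 0, 0)ᵀ = 0. ✓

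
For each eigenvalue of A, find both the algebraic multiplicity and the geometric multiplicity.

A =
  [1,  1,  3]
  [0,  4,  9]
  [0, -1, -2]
λ = 1: alg = 3, geom = 2

Step 1 — factor the characteristic polynomial to read off the algebraic multiplicities:
  χ_A(x) = (x - 1)^3

Step 2 — compute geometric multiplicities via the rank-nullity identity g(λ) = n − rank(A − λI):
  rank(A − (1)·I) = 1, so dim ker(A − (1)·I) = n − 1 = 2

Summary:
  λ = 1: algebraic multiplicity = 3, geometric multiplicity = 2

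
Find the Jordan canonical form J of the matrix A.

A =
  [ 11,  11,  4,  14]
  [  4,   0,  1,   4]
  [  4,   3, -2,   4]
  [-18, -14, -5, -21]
J_3(-3) ⊕ J_1(-3)

The characteristic polynomial is
  det(x·I − A) = x^4 + 12*x^3 + 54*x^2 + 108*x + 81 = (x + 3)^4

Eigenvalues and multiplicities (the geometric multiplicity of λ is n − rank(A − λI), which equals the number of Jordan blocks for λ):
  λ = -3: algebraic multiplicity = 4, geometric multiplicity = 2

Determining the block sizes for each eigenvalue:
  λ = -3: with am = 4 and gm = 2, the partition is not yet determined (e.g. several partitions of 4 into 2 parts exist). Let N = A − (-3)·I. Computing rank(N^1) = 2, rank(N^2) = 1, rank(N^3) = 0; the number of blocks of size ≥ j is rank(N^{j−1}) − rank(N^j), giving [2, 1, 1]. So we have 1 block(s) of size 3, 1 block(s) of size 1 → block sizes [3, 1]

Assembling the blocks gives a Jordan form
J =
  [-3,  1,  0,  0]
  [ 0, -3,  1,  0]
  [ 0,  0, -3,  0]
  [ 0,  0,  0, -3]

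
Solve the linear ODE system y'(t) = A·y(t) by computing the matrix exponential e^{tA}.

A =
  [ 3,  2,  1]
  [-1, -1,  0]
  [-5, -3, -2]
e^{tA} =
  [t^2 + 3*t + 1, t^2/2 + 2*t, t^2/2 + t]
  [-t^2 - t, -t^2/2 - t + 1, -t^2/2]
  [-t^2 - 5*t, -t^2/2 - 3*t, -t^2/2 - 2*t + 1]

Strategy: write A = P · J · P⁻¹ where J is a Jordan canonical form, so e^{tA} = P · e^{tJ} · P⁻¹, and e^{tJ} can be computed block-by-block.

A has Jordan form
J =
  [0, 1, 0]
  [0, 0, 1]
  [0, 0, 0]
(up to reordering of blocks).

Per-block formulas:
  For a 3×3 Jordan block J_3(0): exp(t · J_3(0)) = e^(0t)·(I + t·N + (t^2/2)·N^2), where N is the 3×3 nilpotent shift.

After assembling e^{tJ} and conjugating by P, we get:

e^{tA} =
  [t^2 + 3*t + 1, t^2/2 + 2*t, t^2/2 + t]
  [-t^2 - t, -t^2/2 - t + 1, -t^2/2]
  [-t^2 - 5*t, -t^2/2 - 3*t, -t^2/2 - 2*t + 1]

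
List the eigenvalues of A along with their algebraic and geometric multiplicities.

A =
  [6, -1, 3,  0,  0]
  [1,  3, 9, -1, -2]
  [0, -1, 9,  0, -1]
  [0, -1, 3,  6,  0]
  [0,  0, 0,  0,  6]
λ = 6: alg = 5, geom = 2

Step 1 — factor the characteristic polynomial to read off the algebraic multiplicities:
  χ_A(x) = (x - 6)^5

Step 2 — compute geometric multiplicities via the rank-nullity identity g(λ) = n − rank(A − λI):
  rank(A − (6)·I) = 3, so dim ker(A − (6)·I) = n − 3 = 2

Summary:
  λ = 6: algebraic multiplicity = 5, geometric multiplicity = 2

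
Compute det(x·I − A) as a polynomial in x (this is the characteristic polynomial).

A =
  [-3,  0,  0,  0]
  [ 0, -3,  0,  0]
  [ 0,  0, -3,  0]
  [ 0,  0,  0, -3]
x^4 + 12*x^3 + 54*x^2 + 108*x + 81

Expanding det(x·I − A) (e.g. by cofactor expansion or by noting that A is similar to its Jordan form J, which has the same characteristic polynomial as A) gives
  χ_A(x) = x^4 + 12*x^3 + 54*x^2 + 108*x + 81
which factors as (x + 3)^4. The eigenvalues (with algebraic multiplicities) are λ = -3 with multiplicity 4.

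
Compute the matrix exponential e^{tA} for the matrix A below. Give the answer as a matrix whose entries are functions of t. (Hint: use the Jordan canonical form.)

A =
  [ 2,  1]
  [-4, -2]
e^{tA} =
  [2*t + 1, t]
  [-4*t, 1 - 2*t]

Strategy: write A = P · J · P⁻¹ where J is a Jordan canonical form, so e^{tA} = P · e^{tJ} · P⁻¹, and e^{tJ} can be computed block-by-block.

A has Jordan form
J =
  [0, 1]
  [0, 0]
(up to reordering of blocks).

Per-block formulas:
  For a 2×2 Jordan block J_2(0): exp(t · J_2(0)) = e^(0t)·(I + t·N), where N is the 2×2 nilpotent shift.

After assembling e^{tJ} and conjugating by P, we get:

e^{tA} =
  [2*t + 1, t]
  [-4*t, 1 - 2*t]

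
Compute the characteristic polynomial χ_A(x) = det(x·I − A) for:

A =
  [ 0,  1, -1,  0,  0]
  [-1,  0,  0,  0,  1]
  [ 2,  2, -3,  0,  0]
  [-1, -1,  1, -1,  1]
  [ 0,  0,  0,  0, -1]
x^5 + 5*x^4 + 10*x^3 + 10*x^2 + 5*x + 1

Expanding det(x·I − A) (e.g. by cofactor expansion or by noting that A is similar to its Jordan form J, which has the same characteristic polynomial as A) gives
  χ_A(x) = x^5 + 5*x^4 + 10*x^3 + 10*x^2 + 5*x + 1
which factors as (x + 1)^5. The eigenvalues (with algebraic multiplicities) are λ = -1 with multiplicity 5.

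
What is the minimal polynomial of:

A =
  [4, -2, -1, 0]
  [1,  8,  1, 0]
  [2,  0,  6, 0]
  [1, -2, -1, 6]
x^3 - 18*x^2 + 108*x - 216

The characteristic polynomial is χ_A(x) = (x - 6)^4, so the eigenvalues are known. The minimal polynomial is
  m_A(x) = Π_λ (x − λ)^{k_λ}
where k_λ is the size of the *largest* Jordan block for λ (equivalently, the smallest k with (A − λI)^k v = 0 for every generalised eigenvector v of λ).

  λ = 6: largest Jordan block has size 3, contributing (x − 6)^3

So m_A(x) = (x - 6)^3 = x^3 - 18*x^2 + 108*x - 216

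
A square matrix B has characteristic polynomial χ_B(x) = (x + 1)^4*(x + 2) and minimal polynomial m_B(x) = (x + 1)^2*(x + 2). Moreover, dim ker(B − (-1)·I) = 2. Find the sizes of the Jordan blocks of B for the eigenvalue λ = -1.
Block sizes for λ = -1: [2, 2]

Step 1 — from the characteristic polynomial, algebraic multiplicity of λ = -1 is 4. From dim ker(B − (-1)·I) = 2, there are exactly 2 Jordan blocks for λ = -1.
Step 2 — from the minimal polynomial, the factor (x + 1)^2 tells us the largest block for λ = -1 has size 2.
Step 3 — with total size 4, 2 blocks, and largest block 2, the block sizes (in nonincreasing order) are [2, 2].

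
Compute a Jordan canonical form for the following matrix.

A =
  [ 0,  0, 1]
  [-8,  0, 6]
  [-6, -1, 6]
J_3(2)

The characteristic polynomial is
  det(x·I − A) = x^3 - 6*x^2 + 12*x - 8 = (x - 2)^3

Eigenvalues and multiplicities (the geometric multiplicity of λ is n − rank(A − λI), which equals the number of Jordan blocks for λ):
  λ = 2: algebraic multiplicity = 3, geometric multiplicity = 1

Determining the block sizes for each eigenvalue:
  λ = 2: one block (gm = 1), so the single block has size am = 3 → block sizes [3]

Assembling the blocks gives a Jordan form
J =
  [2, 1, 0]
  [0, 2, 1]
  [0, 0, 2]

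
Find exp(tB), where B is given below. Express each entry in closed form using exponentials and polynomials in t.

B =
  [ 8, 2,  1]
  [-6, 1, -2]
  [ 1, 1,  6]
e^{tB} =
  [-t^2*exp(5*t) + 3*t*exp(5*t) + exp(5*t), -t^2*exp(5*t)/2 + 2*t*exp(5*t), t*exp(5*t)]
  [2*t^2*exp(5*t) - 6*t*exp(5*t), t^2*exp(5*t) - 4*t*exp(5*t) + exp(5*t), -2*t*exp(5*t)]
  [-t^2*exp(5*t) + t*exp(5*t), -t^2*exp(5*t)/2 + t*exp(5*t), t*exp(5*t) + exp(5*t)]

Strategy: write B = P · J · P⁻¹ where J is a Jordan canonical form, so e^{tB} = P · e^{tJ} · P⁻¹, and e^{tJ} can be computed block-by-block.

B has Jordan form
J =
  [5, 1, 0]
  [0, 5, 1]
  [0, 0, 5]
(up to reordering of blocks).

Per-block formulas:
  For a 3×3 Jordan block J_3(5): exp(t · J_3(5)) = e^(5t)·(I + t·N + (t^2/2)·N^2), where N is the 3×3 nilpotent shift.

After assembling e^{tJ} and conjugating by P, we get:

e^{tB} =
  [-t^2*exp(5*t) + 3*t*exp(5*t) + exp(5*t), -t^2*exp(5*t)/2 + 2*t*exp(5*t), t*exp(5*t)]
  [2*t^2*exp(5*t) - 6*t*exp(5*t), t^2*exp(5*t) - 4*t*exp(5*t) + exp(5*t), -2*t*exp(5*t)]
  [-t^2*exp(5*t) + t*exp(5*t), -t^2*exp(5*t)/2 + t*exp(5*t), t*exp(5*t) + exp(5*t)]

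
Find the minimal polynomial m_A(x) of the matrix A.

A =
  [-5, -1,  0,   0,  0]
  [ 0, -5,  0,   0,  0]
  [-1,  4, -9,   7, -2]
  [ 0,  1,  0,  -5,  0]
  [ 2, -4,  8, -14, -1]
x^2 + 10*x + 25

The characteristic polynomial is χ_A(x) = (x + 5)^5, so the eigenvalues are known. The minimal polynomial is
  m_A(x) = Π_λ (x − λ)^{k_λ}
where k_λ is the size of the *largest* Jordan block for λ (equivalently, the smallest k with (A − λI)^k v = 0 for every generalised eigenvector v of λ).

  λ = -5: largest Jordan block has size 2, contributing (x + 5)^2

So m_A(x) = (x + 5)^2 = x^2 + 10*x + 25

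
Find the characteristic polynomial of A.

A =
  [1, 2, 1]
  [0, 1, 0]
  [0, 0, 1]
x^3 - 3*x^2 + 3*x - 1

Expanding det(x·I − A) (e.g. by cofactor expansion or by noting that A is similar to its Jordan form J, which has the same characteristic polynomial as A) gives
  χ_A(x) = x^3 - 3*x^2 + 3*x - 1
which factors as (x - 1)^3. The eigenvalues (with algebraic multiplicities) are λ = 1 with multiplicity 3.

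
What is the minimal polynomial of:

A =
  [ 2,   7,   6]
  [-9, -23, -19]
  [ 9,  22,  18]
x^3 + 3*x^2 + 3*x + 1

The characteristic polynomial is χ_A(x) = (x + 1)^3, so the eigenvalues are known. The minimal polynomial is
  m_A(x) = Π_λ (x − λ)^{k_λ}
where k_λ is the size of the *largest* Jordan block for λ (equivalently, the smallest k with (A − λI)^k v = 0 for every generalised eigenvector v of λ).

  λ = -1: largest Jordan block has size 3, contributing (x + 1)^3

So m_A(x) = (x + 1)^3 = x^3 + 3*x^2 + 3*x + 1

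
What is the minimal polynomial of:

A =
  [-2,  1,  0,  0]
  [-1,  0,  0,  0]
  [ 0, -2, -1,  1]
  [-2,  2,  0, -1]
x^2 + 2*x + 1

The characteristic polynomial is χ_A(x) = (x + 1)^4, so the eigenvalues are known. The minimal polynomial is
  m_A(x) = Π_λ (x − λ)^{k_λ}
where k_λ is the size of the *largest* Jordan block for λ (equivalently, the smallest k with (A − λI)^k v = 0 for every generalised eigenvector v of λ).

  λ = -1: largest Jordan block has size 2, contributing (x + 1)^2

So m_A(x) = (x + 1)^2 = x^2 + 2*x + 1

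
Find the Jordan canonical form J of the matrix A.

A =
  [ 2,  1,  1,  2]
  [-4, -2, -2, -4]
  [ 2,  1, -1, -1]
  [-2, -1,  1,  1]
J_3(0) ⊕ J_1(0)

The characteristic polynomial is
  det(x·I − A) = x^4

Eigenvalues and multiplicities (the geometric multiplicity of λ is n − rank(A − λI), which equals the number of Jordan blocks for λ):
  λ = 0: algebraic multiplicity = 4, geometric multiplicity = 2

Determining the block sizes for each eigenvalue:
  λ = 0: with am = 4 and gm = 2, the partition is not yet determined (e.g. several partitions of 4 into 2 parts exist). Let N = A − (0)·I. Computing rank(N^1) = 2, rank(N^2) = 1, rank(N^3) = 0; the number of blocks of size ≥ j is rank(N^{j−1}) − rank(N^j), giving [2, 1, 1]. So we have 1 block(s) of size 3, 1 block(s) of size 1 → block sizes [3, 1]

Assembling the blocks gives a Jordan form
J =
  [0, 1, 0, 0]
  [0, 0, 1, 0]
  [0, 0, 0, 0]
  [0, 0, 0, 0]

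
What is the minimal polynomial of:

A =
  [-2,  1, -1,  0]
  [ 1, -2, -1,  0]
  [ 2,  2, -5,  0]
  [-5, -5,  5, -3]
x^2 + 6*x + 9

The characteristic polynomial is χ_A(x) = (x + 3)^4, so the eigenvalues are known. The minimal polynomial is
  m_A(x) = Π_λ (x − λ)^{k_λ}
where k_λ is the size of the *largest* Jordan block for λ (equivalently, the smallest k with (A − λI)^k v = 0 for every generalised eigenvector v of λ).

  λ = -3: largest Jordan block has size 2, contributing (x + 3)^2

So m_A(x) = (x + 3)^2 = x^2 + 6*x + 9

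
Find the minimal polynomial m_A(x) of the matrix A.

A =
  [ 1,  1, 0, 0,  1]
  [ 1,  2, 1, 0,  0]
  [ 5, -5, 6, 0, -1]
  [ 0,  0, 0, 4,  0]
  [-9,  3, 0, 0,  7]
x^3 - 12*x^2 + 48*x - 64

The characteristic polynomial is χ_A(x) = (x - 4)^5, so the eigenvalues are known. The minimal polynomial is
  m_A(x) = Π_λ (x − λ)^{k_λ}
where k_λ is the size of the *largest* Jordan block for λ (equivalently, the smallest k with (A − λI)^k v = 0 for every generalised eigenvector v of λ).

  λ = 4: largest Jordan block has size 3, contributing (x − 4)^3

So m_A(x) = (x - 4)^3 = x^3 - 12*x^2 + 48*x - 64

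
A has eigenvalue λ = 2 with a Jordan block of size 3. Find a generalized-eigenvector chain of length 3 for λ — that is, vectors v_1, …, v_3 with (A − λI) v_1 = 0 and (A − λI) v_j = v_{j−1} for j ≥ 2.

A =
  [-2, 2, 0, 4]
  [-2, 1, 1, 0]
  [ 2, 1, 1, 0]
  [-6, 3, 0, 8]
A Jordan chain for λ = 2 of length 3:
v_1 = (-12, 12, -12, -18)ᵀ
v_2 = (-4, -2, 2, -6)ᵀ
v_3 = (1, 0, 0, 0)ᵀ

Let N = A − (2)·I. We want v_3 with N^3 v_3 = 0 but N^2 v_3 ≠ 0; then v_{j-1} := N · v_j for j = 3, …, 2.

Pick v_3 = (1, 0, 0, 0)ᵀ.
Then v_2 = N · v_3 = (-4, -2, 2, -6)ᵀ.
Then v_1 = N · v_2 = (-12, 12, -12, -18)ᵀ.

Sanity check: (A − (2)·I) v_1 = (0, 0, 0, 0)ᵀ = 0. ✓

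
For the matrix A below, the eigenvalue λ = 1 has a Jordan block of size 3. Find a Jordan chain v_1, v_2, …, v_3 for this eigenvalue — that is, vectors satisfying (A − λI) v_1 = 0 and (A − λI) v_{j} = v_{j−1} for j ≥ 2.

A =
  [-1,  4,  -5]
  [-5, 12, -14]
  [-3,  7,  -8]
A Jordan chain for λ = 1 of length 3:
v_1 = (-1, -3, -2)ᵀ
v_2 = (-2, -5, -3)ᵀ
v_3 = (1, 0, 0)ᵀ

Let N = A − (1)·I. We want v_3 with N^3 v_3 = 0 but N^2 v_3 ≠ 0; then v_{j-1} := N · v_j for j = 3, …, 2.

Pick v_3 = (1, 0, 0)ᵀ.
Then v_2 = N · v_3 = (-2, -5, -3)ᵀ.
Then v_1 = N · v_2 = (-1, -3, -2)ᵀ.

Sanity check: (A − (1)·I) v_1 = (0, 0, 0)ᵀ = 0. ✓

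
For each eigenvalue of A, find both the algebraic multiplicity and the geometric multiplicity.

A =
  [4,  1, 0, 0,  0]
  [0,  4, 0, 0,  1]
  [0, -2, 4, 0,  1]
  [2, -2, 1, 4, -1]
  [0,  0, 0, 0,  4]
λ = 4: alg = 5, geom = 2

Step 1 — factor the characteristic polynomial to read off the algebraic multiplicities:
  χ_A(x) = (x - 4)^5

Step 2 — compute geometric multiplicities via the rank-nullity identity g(λ) = n − rank(A − λI):
  rank(A − (4)·I) = 3, so dim ker(A − (4)·I) = n − 3 = 2

Summary:
  λ = 4: algebraic multiplicity = 5, geometric multiplicity = 2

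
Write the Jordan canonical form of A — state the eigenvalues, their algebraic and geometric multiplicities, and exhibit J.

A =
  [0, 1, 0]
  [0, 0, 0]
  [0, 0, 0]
J_2(0) ⊕ J_1(0)

The characteristic polynomial is
  det(x·I − A) = x^3

Eigenvalues and multiplicities (the geometric multiplicity of λ is n − rank(A − λI), which equals the number of Jordan blocks for λ):
  λ = 0: algebraic multiplicity = 3, geometric multiplicity = 2

Determining the block sizes for each eigenvalue:
  λ = 0: 2 blocks summing to 3 forces exactly one block of size 2 and the rest size 1 → block sizes [2, 1]

Assembling the blocks gives a Jordan form
J =
  [0, 1, 0]
  [0, 0, 0]
  [0, 0, 0]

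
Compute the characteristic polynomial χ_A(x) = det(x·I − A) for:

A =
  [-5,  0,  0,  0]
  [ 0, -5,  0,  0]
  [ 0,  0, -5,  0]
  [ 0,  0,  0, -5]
x^4 + 20*x^3 + 150*x^2 + 500*x + 625

Expanding det(x·I − A) (e.g. by cofactor expansion or by noting that A is similar to its Jordan form J, which has the same characteristic polynomial as A) gives
  χ_A(x) = x^4 + 20*x^3 + 150*x^2 + 500*x + 625
which factors as (x + 5)^4. The eigenvalues (with algebraic multiplicities) are λ = -5 with multiplicity 4.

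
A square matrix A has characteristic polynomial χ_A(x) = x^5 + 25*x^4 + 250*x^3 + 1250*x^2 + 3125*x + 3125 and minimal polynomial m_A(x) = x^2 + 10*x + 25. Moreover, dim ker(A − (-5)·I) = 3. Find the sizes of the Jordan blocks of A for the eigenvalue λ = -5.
Block sizes for λ = -5: [2, 2, 1]

Step 1 — from the characteristic polynomial, algebraic multiplicity of λ = -5 is 5. From dim ker(A − (-5)·I) = 3, there are exactly 3 Jordan blocks for λ = -5.
Step 2 — from the minimal polynomial, the factor (x + 5)^2 tells us the largest block for λ = -5 has size 2.
Step 3 — with total size 5, 3 blocks, and largest block 2, the block sizes (in nonincreasing order) are [2, 2, 1].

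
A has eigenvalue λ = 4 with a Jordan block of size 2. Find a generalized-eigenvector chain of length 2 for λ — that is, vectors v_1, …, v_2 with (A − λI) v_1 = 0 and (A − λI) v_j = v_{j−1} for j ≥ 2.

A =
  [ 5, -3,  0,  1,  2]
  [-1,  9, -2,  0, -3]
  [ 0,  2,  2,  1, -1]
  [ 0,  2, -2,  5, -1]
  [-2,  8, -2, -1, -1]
A Jordan chain for λ = 4 of length 2:
v_1 = (1, -1, 0, 0, -2)ᵀ
v_2 = (1, 0, 0, 0, 0)ᵀ

Let N = A − (4)·I. We want v_2 with N^2 v_2 = 0 but N^1 v_2 ≠ 0; then v_{j-1} := N · v_j for j = 2, …, 2.

Pick v_2 = (1, 0, 0, 0, 0)ᵀ.
Then v_1 = N · v_2 = (1, -1, 0, 0, -2)ᵀ.

Sanity check: (A − (4)·I) v_1 = (0, 0, 0, 0, 0)ᵀ = 0. ✓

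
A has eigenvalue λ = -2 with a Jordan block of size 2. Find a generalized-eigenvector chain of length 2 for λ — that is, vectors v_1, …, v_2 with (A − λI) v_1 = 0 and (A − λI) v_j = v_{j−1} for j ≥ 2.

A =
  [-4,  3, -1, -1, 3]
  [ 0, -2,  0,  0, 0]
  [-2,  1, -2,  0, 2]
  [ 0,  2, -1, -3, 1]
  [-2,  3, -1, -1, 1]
A Jordan chain for λ = -2 of length 2:
v_1 = (-2, 0, -2, 0, -2)ᵀ
v_2 = (1, 0, 0, 0, 0)ᵀ

Let N = A − (-2)·I. We want v_2 with N^2 v_2 = 0 but N^1 v_2 ≠ 0; then v_{j-1} := N · v_j for j = 2, …, 2.

Pick v_2 = (1, 0, 0, 0, 0)ᵀ.
Then v_1 = N · v_2 = (-2, 0, -2, 0, -2)ᵀ.

Sanity check: (A − (-2)·I) v_1 = (0, 0, 0, 0, 0)ᵀ = 0. ✓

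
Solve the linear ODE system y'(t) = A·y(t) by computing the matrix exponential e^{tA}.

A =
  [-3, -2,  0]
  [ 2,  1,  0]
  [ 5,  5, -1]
e^{tA} =
  [-2*t*exp(-t) + exp(-t), -2*t*exp(-t), 0]
  [2*t*exp(-t), 2*t*exp(-t) + exp(-t), 0]
  [5*t*exp(-t), 5*t*exp(-t), exp(-t)]

Strategy: write A = P · J · P⁻¹ where J is a Jordan canonical form, so e^{tA} = P · e^{tJ} · P⁻¹, and e^{tJ} can be computed block-by-block.

A has Jordan form
J =
  [-1,  1,  0]
  [ 0, -1,  0]
  [ 0,  0, -1]
(up to reordering of blocks).

Per-block formulas:
  For a 2×2 Jordan block J_2(-1): exp(t · J_2(-1)) = e^(-1t)·(I + t·N), where N is the 2×2 nilpotent shift.
  For a 1×1 block at λ = -1: exp(t · [-1]) = [e^(-1t)].

After assembling e^{tJ} and conjugating by P, we get:

e^{tA} =
  [-2*t*exp(-t) + exp(-t), -2*t*exp(-t), 0]
  [2*t*exp(-t), 2*t*exp(-t) + exp(-t), 0]
  [5*t*exp(-t), 5*t*exp(-t), exp(-t)]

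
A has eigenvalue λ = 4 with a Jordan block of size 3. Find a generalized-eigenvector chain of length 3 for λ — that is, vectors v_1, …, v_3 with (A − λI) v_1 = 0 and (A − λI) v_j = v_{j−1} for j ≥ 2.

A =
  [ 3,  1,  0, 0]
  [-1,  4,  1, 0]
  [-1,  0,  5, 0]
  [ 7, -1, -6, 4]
A Jordan chain for λ = 4 of length 3:
v_1 = (-1, -1, -1, 7)ᵀ
v_2 = (1, 0, 0, -1)ᵀ
v_3 = (0, 1, 0, 0)ᵀ

Let N = A − (4)·I. We want v_3 with N^3 v_3 = 0 but N^2 v_3 ≠ 0; then v_{j-1} := N · v_j for j = 3, …, 2.

Pick v_3 = (0, 1, 0, 0)ᵀ.
Then v_2 = N · v_3 = (1, 0, 0, -1)ᵀ.
Then v_1 = N · v_2 = (-1, -1, -1, 7)ᵀ.

Sanity check: (A − (4)·I) v_1 = (0, 0, 0, 0)ᵀ = 0. ✓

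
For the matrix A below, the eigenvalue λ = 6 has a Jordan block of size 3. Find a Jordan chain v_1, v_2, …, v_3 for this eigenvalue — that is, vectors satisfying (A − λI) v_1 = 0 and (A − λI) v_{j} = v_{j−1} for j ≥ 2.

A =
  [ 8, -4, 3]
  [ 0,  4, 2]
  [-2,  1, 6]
A Jordan chain for λ = 6 of length 3:
v_1 = (-2, -4, -4)ᵀ
v_2 = (2, 0, -2)ᵀ
v_3 = (1, 0, 0)ᵀ

Let N = A − (6)·I. We want v_3 with N^3 v_3 = 0 but N^2 v_3 ≠ 0; then v_{j-1} := N · v_j for j = 3, …, 2.

Pick v_3 = (1, 0, 0)ᵀ.
Then v_2 = N · v_3 = (2, 0, -2)ᵀ.
Then v_1 = N · v_2 = (-2, -4, -4)ᵀ.

Sanity check: (A − (6)·I) v_1 = (0, 0, 0)ᵀ = 0. ✓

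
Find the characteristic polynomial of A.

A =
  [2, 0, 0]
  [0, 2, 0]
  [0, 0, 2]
x^3 - 6*x^2 + 12*x - 8

Expanding det(x·I − A) (e.g. by cofactor expansion or by noting that A is similar to its Jordan form J, which has the same characteristic polynomial as A) gives
  χ_A(x) = x^3 - 6*x^2 + 12*x - 8
which factors as (x - 2)^3. The eigenvalues (with algebraic multiplicities) are λ = 2 with multiplicity 3.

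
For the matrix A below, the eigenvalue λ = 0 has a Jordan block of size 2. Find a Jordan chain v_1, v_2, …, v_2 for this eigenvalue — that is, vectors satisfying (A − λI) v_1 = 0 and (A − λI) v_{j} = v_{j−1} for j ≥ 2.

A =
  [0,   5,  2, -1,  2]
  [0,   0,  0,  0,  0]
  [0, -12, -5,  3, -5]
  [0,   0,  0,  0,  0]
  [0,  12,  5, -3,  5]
A Jordan chain for λ = 0 of length 2:
v_1 = (5, 0, -12, 0, 12)ᵀ
v_2 = (0, 1, 0, 0, 0)ᵀ

Let N = A − (0)·I. We want v_2 with N^2 v_2 = 0 but N^1 v_2 ≠ 0; then v_{j-1} := N · v_j for j = 2, …, 2.

Pick v_2 = (0, 1, 0, 0, 0)ᵀ.
Then v_1 = N · v_2 = (5, 0, -12, 0, 12)ᵀ.

Sanity check: (A − (0)·I) v_1 = (0, 0, 0, 0, 0)ᵀ = 0. ✓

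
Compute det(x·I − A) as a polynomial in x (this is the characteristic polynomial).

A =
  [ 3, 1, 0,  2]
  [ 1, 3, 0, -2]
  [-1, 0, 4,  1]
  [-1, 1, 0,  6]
x^4 - 16*x^3 + 96*x^2 - 256*x + 256

Expanding det(x·I − A) (e.g. by cofactor expansion or by noting that A is similar to its Jordan form J, which has the same characteristic polynomial as A) gives
  χ_A(x) = x^4 - 16*x^3 + 96*x^2 - 256*x + 256
which factors as (x - 4)^4. The eigenvalues (with algebraic multiplicities) are λ = 4 with multiplicity 4.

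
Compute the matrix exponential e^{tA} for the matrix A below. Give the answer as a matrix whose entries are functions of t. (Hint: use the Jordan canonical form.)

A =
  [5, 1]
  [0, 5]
e^{tA} =
  [exp(5*t), t*exp(5*t)]
  [0, exp(5*t)]

Strategy: write A = P · J · P⁻¹ where J is a Jordan canonical form, so e^{tA} = P · e^{tJ} · P⁻¹, and e^{tJ} can be computed block-by-block.

A has Jordan form
J =
  [5, 1]
  [0, 5]
(up to reordering of blocks).

Per-block formulas:
  For a 2×2 Jordan block J_2(5): exp(t · J_2(5)) = e^(5t)·(I + t·N), where N is the 2×2 nilpotent shift.

After assembling e^{tJ} and conjugating by P, we get:

e^{tA} =
  [exp(5*t), t*exp(5*t)]
  [0, exp(5*t)]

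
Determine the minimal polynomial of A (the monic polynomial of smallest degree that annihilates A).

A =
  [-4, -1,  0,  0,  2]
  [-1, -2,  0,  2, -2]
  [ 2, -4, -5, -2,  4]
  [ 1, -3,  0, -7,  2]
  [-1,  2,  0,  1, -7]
x^2 + 10*x + 25

The characteristic polynomial is χ_A(x) = (x + 5)^5, so the eigenvalues are known. The minimal polynomial is
  m_A(x) = Π_λ (x − λ)^{k_λ}
where k_λ is the size of the *largest* Jordan block for λ (equivalently, the smallest k with (A − λI)^k v = 0 for every generalised eigenvector v of λ).

  λ = -5: largest Jordan block has size 2, contributing (x + 5)^2

So m_A(x) = (x + 5)^2 = x^2 + 10*x + 25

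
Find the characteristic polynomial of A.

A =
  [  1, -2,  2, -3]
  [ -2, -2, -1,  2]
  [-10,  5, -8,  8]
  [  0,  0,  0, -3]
x^4 + 12*x^3 + 54*x^2 + 108*x + 81

Expanding det(x·I − A) (e.g. by cofactor expansion or by noting that A is similar to its Jordan form J, which has the same characteristic polynomial as A) gives
  χ_A(x) = x^4 + 12*x^3 + 54*x^2 + 108*x + 81
which factors as (x + 3)^4. The eigenvalues (with algebraic multiplicities) are λ = -3 with multiplicity 4.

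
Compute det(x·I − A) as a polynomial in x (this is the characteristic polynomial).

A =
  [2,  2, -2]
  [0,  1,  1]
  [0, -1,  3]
x^3 - 6*x^2 + 12*x - 8

Expanding det(x·I − A) (e.g. by cofactor expansion or by noting that A is similar to its Jordan form J, which has the same characteristic polynomial as A) gives
  χ_A(x) = x^3 - 6*x^2 + 12*x - 8
which factors as (x - 2)^3. The eigenvalues (with algebraic multiplicities) are λ = 2 with multiplicity 3.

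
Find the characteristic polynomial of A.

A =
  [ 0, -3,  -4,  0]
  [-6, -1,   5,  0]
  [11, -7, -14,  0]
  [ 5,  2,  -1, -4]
x^4 + 19*x^3 + 135*x^2 + 425*x + 500

Expanding det(x·I − A) (e.g. by cofactor expansion or by noting that A is similar to its Jordan form J, which has the same characteristic polynomial as A) gives
  χ_A(x) = x^4 + 19*x^3 + 135*x^2 + 425*x + 500
which factors as (x + 4)*(x + 5)^3. The eigenvalues (with algebraic multiplicities) are λ = -5 with multiplicity 3, λ = -4 with multiplicity 1.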